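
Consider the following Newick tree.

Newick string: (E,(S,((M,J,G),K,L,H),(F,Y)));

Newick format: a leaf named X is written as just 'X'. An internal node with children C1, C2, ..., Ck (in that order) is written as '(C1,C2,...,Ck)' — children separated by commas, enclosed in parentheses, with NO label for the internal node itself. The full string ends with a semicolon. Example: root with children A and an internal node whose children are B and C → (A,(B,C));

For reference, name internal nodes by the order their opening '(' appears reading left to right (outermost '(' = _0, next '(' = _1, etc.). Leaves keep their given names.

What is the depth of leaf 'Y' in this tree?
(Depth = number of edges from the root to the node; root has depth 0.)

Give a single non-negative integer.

Answer: 3

Derivation:
Newick: (E,(S,((M,J,G),K,L,H),(F,Y)));
Naming internals by '(' encounter order: outermost '(' = _0, next = _1, ...
Query node: Y
Path from root: _0 -> _1 -> _4 -> Y
Depth of Y: 3 (number of edges from root)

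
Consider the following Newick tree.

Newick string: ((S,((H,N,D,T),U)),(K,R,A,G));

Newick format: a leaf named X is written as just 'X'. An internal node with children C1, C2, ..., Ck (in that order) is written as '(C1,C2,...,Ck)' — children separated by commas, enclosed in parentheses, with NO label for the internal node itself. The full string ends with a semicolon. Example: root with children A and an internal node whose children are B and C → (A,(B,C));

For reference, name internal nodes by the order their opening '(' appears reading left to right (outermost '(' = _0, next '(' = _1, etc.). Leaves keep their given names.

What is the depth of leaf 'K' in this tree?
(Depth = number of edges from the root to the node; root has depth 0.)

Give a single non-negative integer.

Answer: 2

Derivation:
Newick: ((S,((H,N,D,T),U)),(K,R,A,G));
Naming internals by '(' encounter order: outermost '(' = _0, next = _1, ...
Query node: K
Path from root: _0 -> _4 -> K
Depth of K: 2 (number of edges from root)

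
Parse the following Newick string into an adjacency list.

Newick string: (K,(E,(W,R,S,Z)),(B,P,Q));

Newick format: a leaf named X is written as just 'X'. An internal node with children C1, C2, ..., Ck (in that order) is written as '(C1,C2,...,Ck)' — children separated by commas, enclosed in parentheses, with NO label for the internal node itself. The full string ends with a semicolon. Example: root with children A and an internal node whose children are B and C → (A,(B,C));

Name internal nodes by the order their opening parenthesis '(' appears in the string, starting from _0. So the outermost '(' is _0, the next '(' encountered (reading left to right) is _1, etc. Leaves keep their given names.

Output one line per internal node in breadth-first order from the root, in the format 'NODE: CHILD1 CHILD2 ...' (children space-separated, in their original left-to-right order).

Answer: _0: K _1 _3
_1: E _2
_3: B P Q
_2: W R S Z

Derivation:
Input: (K,(E,(W,R,S,Z)),(B,P,Q));
Scanning left-to-right, naming '(' by encounter order:
  pos 0: '(' -> open internal node _0 (depth 1)
  pos 3: '(' -> open internal node _1 (depth 2)
  pos 6: '(' -> open internal node _2 (depth 3)
  pos 14: ')' -> close internal node _2 (now at depth 2)
  pos 15: ')' -> close internal node _1 (now at depth 1)
  pos 17: '(' -> open internal node _3 (depth 2)
  pos 23: ')' -> close internal node _3 (now at depth 1)
  pos 24: ')' -> close internal node _0 (now at depth 0)
Total internal nodes: 4
BFS adjacency from root:
  _0: K _1 _3
  _1: E _2
  _3: B P Q
  _2: W R S Z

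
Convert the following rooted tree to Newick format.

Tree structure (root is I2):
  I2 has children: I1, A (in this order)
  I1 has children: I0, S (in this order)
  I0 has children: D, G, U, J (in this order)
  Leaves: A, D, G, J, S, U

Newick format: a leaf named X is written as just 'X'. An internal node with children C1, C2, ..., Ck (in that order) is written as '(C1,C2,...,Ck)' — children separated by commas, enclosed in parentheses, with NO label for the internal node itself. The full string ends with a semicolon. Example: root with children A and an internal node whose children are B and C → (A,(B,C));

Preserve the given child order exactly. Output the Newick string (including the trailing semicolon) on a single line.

Answer: (((D,G,U,J),S),A);

Derivation:
internal I2 with children ['I1', 'A']
  internal I1 with children ['I0', 'S']
    internal I0 with children ['D', 'G', 'U', 'J']
      leaf 'D' → 'D'
      leaf 'G' → 'G'
      leaf 'U' → 'U'
      leaf 'J' → 'J'
    → '(D,G,U,J)'
    leaf 'S' → 'S'
  → '((D,G,U,J),S)'
  leaf 'A' → 'A'
→ '(((D,G,U,J),S),A)'
Final: (((D,G,U,J),S),A);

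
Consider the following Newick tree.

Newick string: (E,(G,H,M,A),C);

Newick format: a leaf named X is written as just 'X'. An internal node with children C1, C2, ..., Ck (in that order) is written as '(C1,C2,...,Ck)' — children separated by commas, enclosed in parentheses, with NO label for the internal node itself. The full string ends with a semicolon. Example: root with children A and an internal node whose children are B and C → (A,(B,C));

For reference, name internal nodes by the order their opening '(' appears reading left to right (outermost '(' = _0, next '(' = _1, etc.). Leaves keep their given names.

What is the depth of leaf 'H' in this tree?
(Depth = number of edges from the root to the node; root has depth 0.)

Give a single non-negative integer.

Answer: 2

Derivation:
Newick: (E,(G,H,M,A),C);
Naming internals by '(' encounter order: outermost '(' = _0, next = _1, ...
Query node: H
Path from root: _0 -> _1 -> H
Depth of H: 2 (number of edges from root)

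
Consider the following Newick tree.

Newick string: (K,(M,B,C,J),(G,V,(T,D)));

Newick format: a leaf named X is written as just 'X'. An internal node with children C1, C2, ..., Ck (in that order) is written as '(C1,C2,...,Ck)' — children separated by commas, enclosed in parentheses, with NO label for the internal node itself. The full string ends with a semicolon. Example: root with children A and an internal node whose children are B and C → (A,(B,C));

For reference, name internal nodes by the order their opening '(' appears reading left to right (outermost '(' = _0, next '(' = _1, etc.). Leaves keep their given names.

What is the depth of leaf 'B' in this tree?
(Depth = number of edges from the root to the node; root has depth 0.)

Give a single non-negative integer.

Newick: (K,(M,B,C,J),(G,V,(T,D)));
Naming internals by '(' encounter order: outermost '(' = _0, next = _1, ...
Query node: B
Path from root: _0 -> _1 -> B
Depth of B: 2 (number of edges from root)

Answer: 2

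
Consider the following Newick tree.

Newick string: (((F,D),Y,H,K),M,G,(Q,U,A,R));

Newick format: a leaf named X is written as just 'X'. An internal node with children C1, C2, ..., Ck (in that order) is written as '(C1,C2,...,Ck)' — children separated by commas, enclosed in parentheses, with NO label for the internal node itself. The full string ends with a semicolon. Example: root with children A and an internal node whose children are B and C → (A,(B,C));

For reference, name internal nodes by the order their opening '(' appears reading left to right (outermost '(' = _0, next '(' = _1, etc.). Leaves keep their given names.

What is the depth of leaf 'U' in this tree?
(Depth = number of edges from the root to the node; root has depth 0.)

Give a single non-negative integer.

Answer: 2

Derivation:
Newick: (((F,D),Y,H,K),M,G,(Q,U,A,R));
Naming internals by '(' encounter order: outermost '(' = _0, next = _1, ...
Query node: U
Path from root: _0 -> _3 -> U
Depth of U: 2 (number of edges from root)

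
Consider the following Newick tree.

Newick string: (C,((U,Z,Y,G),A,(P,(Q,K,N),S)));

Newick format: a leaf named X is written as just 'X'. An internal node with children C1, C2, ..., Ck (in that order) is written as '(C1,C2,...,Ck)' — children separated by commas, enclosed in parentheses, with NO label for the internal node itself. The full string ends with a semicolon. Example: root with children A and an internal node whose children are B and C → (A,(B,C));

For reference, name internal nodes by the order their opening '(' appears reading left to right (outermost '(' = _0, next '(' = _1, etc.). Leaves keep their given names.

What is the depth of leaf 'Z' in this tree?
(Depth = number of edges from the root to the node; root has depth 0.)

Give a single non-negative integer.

Newick: (C,((U,Z,Y,G),A,(P,(Q,K,N),S)));
Naming internals by '(' encounter order: outermost '(' = _0, next = _1, ...
Query node: Z
Path from root: _0 -> _1 -> _2 -> Z
Depth of Z: 3 (number of edges from root)

Answer: 3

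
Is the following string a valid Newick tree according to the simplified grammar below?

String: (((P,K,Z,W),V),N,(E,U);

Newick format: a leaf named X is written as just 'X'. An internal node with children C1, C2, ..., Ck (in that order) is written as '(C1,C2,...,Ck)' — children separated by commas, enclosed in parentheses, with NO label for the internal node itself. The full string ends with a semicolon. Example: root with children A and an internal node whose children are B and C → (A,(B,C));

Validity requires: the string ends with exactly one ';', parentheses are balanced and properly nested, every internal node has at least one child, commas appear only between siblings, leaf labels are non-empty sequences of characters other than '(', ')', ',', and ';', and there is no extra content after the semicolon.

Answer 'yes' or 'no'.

Answer: no

Derivation:
Input: (((P,K,Z,W),V),N,(E,U);
Paren balance: 4 '(' vs 3 ')' MISMATCH
Ends with single ';': True
Full parse: FAILS (expected , or ) at pos 22)
Valid: False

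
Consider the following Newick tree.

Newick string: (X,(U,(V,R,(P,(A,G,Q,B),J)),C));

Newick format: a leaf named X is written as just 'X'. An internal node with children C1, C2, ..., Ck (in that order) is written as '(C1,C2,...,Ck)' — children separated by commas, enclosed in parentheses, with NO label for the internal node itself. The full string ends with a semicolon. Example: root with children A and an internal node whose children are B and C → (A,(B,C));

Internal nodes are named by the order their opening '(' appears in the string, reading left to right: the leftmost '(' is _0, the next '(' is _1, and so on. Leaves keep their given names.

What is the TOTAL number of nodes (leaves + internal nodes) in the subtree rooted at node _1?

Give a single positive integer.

Newick: (X,(U,(V,R,(P,(A,G,Q,B),J)),C));
Locate _1: it is the '(' at position 3 (the 2nd '(' reading left to right).
Query: subtree rooted at _1
_1: subtree_size = 1 + 13
  U: subtree_size = 1 + 0
  _2: subtree_size = 1 + 10
    V: subtree_size = 1 + 0
    R: subtree_size = 1 + 0
    _3: subtree_size = 1 + 7
      P: subtree_size = 1 + 0
      _4: subtree_size = 1 + 4
        A: subtree_size = 1 + 0
        G: subtree_size = 1 + 0
        Q: subtree_size = 1 + 0
        B: subtree_size = 1 + 0
      J: subtree_size = 1 + 0
  C: subtree_size = 1 + 0
Total subtree size of _1: 14

Answer: 14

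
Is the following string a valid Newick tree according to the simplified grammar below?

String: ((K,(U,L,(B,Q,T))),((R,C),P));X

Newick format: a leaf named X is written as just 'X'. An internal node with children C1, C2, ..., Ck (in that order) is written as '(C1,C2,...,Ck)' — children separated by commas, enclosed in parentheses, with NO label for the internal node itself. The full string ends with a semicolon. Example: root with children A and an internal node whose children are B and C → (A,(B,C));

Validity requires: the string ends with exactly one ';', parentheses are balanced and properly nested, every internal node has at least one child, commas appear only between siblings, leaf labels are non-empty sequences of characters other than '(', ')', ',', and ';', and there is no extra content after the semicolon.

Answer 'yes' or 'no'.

Input: ((K,(U,L,(B,Q,T))),((R,C),P));X
Paren balance: 6 '(' vs 6 ')' OK
Ends with single ';': False
Full parse: FAILS (must end with ;)
Valid: False

Answer: no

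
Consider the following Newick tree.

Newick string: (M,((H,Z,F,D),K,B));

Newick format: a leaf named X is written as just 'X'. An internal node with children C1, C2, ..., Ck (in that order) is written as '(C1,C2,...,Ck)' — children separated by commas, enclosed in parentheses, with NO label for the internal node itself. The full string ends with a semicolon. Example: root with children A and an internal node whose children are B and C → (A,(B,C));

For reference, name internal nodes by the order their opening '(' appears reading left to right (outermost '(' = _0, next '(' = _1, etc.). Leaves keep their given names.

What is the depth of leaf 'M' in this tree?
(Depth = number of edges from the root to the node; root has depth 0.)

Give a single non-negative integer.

Answer: 1

Derivation:
Newick: (M,((H,Z,F,D),K,B));
Naming internals by '(' encounter order: outermost '(' = _0, next = _1, ...
Query node: M
Path from root: _0 -> M
Depth of M: 1 (number of edges from root)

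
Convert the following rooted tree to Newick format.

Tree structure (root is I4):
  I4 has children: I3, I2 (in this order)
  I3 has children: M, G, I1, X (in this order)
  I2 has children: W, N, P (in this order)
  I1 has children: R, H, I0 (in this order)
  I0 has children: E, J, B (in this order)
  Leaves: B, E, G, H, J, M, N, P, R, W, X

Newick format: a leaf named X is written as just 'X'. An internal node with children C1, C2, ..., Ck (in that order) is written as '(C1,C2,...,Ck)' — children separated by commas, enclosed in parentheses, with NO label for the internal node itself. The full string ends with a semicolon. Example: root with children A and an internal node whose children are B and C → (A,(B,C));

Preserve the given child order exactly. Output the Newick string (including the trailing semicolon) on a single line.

Answer: ((M,G,(R,H,(E,J,B)),X),(W,N,P));

Derivation:
internal I4 with children ['I3', 'I2']
  internal I3 with children ['M', 'G', 'I1', 'X']
    leaf 'M' → 'M'
    leaf 'G' → 'G'
    internal I1 with children ['R', 'H', 'I0']
      leaf 'R' → 'R'
      leaf 'H' → 'H'
      internal I0 with children ['E', 'J', 'B']
        leaf 'E' → 'E'
        leaf 'J' → 'J'
        leaf 'B' → 'B'
      → '(E,J,B)'
    → '(R,H,(E,J,B))'
    leaf 'X' → 'X'
  → '(M,G,(R,H,(E,J,B)),X)'
  internal I2 with children ['W', 'N', 'P']
    leaf 'W' → 'W'
    leaf 'N' → 'N'
    leaf 'P' → 'P'
  → '(W,N,P)'
→ '((M,G,(R,H,(E,J,B)),X),(W,N,P))'
Final: ((M,G,(R,H,(E,J,B)),X),(W,N,P));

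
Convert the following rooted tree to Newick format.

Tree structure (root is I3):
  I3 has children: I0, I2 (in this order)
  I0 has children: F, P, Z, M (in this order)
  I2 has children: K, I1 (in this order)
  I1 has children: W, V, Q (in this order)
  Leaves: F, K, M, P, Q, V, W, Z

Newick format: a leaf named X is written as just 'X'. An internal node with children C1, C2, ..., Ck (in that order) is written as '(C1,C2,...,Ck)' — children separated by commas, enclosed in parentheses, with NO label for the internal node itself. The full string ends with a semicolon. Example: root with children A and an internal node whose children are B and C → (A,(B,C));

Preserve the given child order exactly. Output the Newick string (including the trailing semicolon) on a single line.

internal I3 with children ['I0', 'I2']
  internal I0 with children ['F', 'P', 'Z', 'M']
    leaf 'F' → 'F'
    leaf 'P' → 'P'
    leaf 'Z' → 'Z'
    leaf 'M' → 'M'
  → '(F,P,Z,M)'
  internal I2 with children ['K', 'I1']
    leaf 'K' → 'K'
    internal I1 with children ['W', 'V', 'Q']
      leaf 'W' → 'W'
      leaf 'V' → 'V'
      leaf 'Q' → 'Q'
    → '(W,V,Q)'
  → '(K,(W,V,Q))'
→ '((F,P,Z,M),(K,(W,V,Q)))'
Final: ((F,P,Z,M),(K,(W,V,Q)));

Answer: ((F,P,Z,M),(K,(W,V,Q)));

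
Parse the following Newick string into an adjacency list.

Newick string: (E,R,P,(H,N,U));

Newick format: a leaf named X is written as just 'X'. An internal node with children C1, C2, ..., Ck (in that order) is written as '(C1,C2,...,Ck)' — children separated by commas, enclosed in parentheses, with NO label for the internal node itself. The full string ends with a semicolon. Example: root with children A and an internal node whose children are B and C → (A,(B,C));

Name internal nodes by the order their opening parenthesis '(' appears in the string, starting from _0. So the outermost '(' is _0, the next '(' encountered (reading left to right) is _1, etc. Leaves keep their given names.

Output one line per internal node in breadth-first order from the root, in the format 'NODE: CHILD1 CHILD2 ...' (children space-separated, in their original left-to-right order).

Answer: _0: E R P _1
_1: H N U

Derivation:
Input: (E,R,P,(H,N,U));
Scanning left-to-right, naming '(' by encounter order:
  pos 0: '(' -> open internal node _0 (depth 1)
  pos 7: '(' -> open internal node _1 (depth 2)
  pos 13: ')' -> close internal node _1 (now at depth 1)
  pos 14: ')' -> close internal node _0 (now at depth 0)
Total internal nodes: 2
BFS adjacency from root:
  _0: E R P _1
  _1: H N U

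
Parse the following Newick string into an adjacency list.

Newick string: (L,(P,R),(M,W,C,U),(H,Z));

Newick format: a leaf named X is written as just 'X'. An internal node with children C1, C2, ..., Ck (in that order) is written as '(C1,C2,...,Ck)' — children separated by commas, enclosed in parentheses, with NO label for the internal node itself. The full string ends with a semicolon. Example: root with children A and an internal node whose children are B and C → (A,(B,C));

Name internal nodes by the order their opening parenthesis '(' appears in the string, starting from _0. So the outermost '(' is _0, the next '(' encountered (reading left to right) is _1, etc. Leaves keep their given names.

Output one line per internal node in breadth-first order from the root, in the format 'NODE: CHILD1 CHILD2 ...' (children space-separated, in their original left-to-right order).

Input: (L,(P,R),(M,W,C,U),(H,Z));
Scanning left-to-right, naming '(' by encounter order:
  pos 0: '(' -> open internal node _0 (depth 1)
  pos 3: '(' -> open internal node _1 (depth 2)
  pos 7: ')' -> close internal node _1 (now at depth 1)
  pos 9: '(' -> open internal node _2 (depth 2)
  pos 17: ')' -> close internal node _2 (now at depth 1)
  pos 19: '(' -> open internal node _3 (depth 2)
  pos 23: ')' -> close internal node _3 (now at depth 1)
  pos 24: ')' -> close internal node _0 (now at depth 0)
Total internal nodes: 4
BFS adjacency from root:
  _0: L _1 _2 _3
  _1: P R
  _2: M W C U
  _3: H Z

Answer: _0: L _1 _2 _3
_1: P R
_2: M W C U
_3: H Z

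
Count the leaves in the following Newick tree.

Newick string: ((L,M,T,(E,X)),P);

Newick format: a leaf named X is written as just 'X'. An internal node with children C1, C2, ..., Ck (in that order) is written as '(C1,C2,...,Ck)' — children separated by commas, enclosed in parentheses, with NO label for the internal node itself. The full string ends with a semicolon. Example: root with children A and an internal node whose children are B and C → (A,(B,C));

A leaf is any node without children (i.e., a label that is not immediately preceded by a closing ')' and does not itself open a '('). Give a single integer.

Answer: 6

Derivation:
Newick: ((L,M,T,(E,X)),P);
Scan left-to-right; a leaf is any maximal label run not followed by '(':
  pos 2: leaf 'L' → count = 1
  pos 4: leaf 'M' → count = 2
  pos 6: leaf 'T' → count = 3
  pos 9: leaf 'E' → count = 4
  pos 11: leaf 'X' → count = 5
  pos 15: leaf 'P' → count = 6
Total leaves: 6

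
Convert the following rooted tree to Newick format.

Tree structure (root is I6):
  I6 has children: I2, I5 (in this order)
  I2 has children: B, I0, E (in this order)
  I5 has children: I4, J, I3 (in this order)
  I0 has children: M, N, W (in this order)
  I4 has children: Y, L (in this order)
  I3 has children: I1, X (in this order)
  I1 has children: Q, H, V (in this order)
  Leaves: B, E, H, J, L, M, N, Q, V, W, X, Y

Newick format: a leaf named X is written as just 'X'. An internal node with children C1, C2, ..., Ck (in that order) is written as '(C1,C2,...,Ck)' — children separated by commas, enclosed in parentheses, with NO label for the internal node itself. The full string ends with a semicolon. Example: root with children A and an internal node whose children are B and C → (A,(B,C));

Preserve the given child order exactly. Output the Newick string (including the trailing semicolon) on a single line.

internal I6 with children ['I2', 'I5']
  internal I2 with children ['B', 'I0', 'E']
    leaf 'B' → 'B'
    internal I0 with children ['M', 'N', 'W']
      leaf 'M' → 'M'
      leaf 'N' → 'N'
      leaf 'W' → 'W'
    → '(M,N,W)'
    leaf 'E' → 'E'
  → '(B,(M,N,W),E)'
  internal I5 with children ['I4', 'J', 'I3']
    internal I4 with children ['Y', 'L']
      leaf 'Y' → 'Y'
      leaf 'L' → 'L'
    → '(Y,L)'
    leaf 'J' → 'J'
    internal I3 with children ['I1', 'X']
      internal I1 with children ['Q', 'H', 'V']
        leaf 'Q' → 'Q'
        leaf 'H' → 'H'
        leaf 'V' → 'V'
      → '(Q,H,V)'
      leaf 'X' → 'X'
    → '((Q,H,V),X)'
  → '((Y,L),J,((Q,H,V),X))'
→ '((B,(M,N,W),E),((Y,L),J,((Q,H,V),X)))'
Final: ((B,(M,N,W),E),((Y,L),J,((Q,H,V),X)));

Answer: ((B,(M,N,W),E),((Y,L),J,((Q,H,V),X)));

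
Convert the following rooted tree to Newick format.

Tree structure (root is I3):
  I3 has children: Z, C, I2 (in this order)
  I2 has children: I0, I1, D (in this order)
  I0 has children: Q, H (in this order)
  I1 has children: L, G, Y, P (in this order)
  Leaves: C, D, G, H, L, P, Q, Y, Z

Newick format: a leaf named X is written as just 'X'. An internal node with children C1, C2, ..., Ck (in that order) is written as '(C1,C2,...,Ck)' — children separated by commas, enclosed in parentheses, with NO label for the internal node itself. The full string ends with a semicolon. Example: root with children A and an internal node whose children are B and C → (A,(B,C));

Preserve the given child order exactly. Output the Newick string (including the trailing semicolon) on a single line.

internal I3 with children ['Z', 'C', 'I2']
  leaf 'Z' → 'Z'
  leaf 'C' → 'C'
  internal I2 with children ['I0', 'I1', 'D']
    internal I0 with children ['Q', 'H']
      leaf 'Q' → 'Q'
      leaf 'H' → 'H'
    → '(Q,H)'
    internal I1 with children ['L', 'G', 'Y', 'P']
      leaf 'L' → 'L'
      leaf 'G' → 'G'
      leaf 'Y' → 'Y'
      leaf 'P' → 'P'
    → '(L,G,Y,P)'
    leaf 'D' → 'D'
  → '((Q,H),(L,G,Y,P),D)'
→ '(Z,C,((Q,H),(L,G,Y,P),D))'
Final: (Z,C,((Q,H),(L,G,Y,P),D));

Answer: (Z,C,((Q,H),(L,G,Y,P),D));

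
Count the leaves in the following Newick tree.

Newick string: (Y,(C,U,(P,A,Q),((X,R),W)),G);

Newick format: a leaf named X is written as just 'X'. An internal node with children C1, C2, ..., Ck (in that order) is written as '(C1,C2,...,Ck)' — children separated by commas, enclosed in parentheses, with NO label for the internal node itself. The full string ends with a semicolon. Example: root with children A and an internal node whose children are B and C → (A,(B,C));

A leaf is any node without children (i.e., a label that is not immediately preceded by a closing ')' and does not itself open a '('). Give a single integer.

Answer: 10

Derivation:
Newick: (Y,(C,U,(P,A,Q),((X,R),W)),G);
Scan left-to-right; a leaf is any maximal label run not followed by '(':
  pos 1: leaf 'Y' → count = 1
  pos 4: leaf 'C' → count = 2
  pos 6: leaf 'U' → count = 3
  pos 9: leaf 'P' → count = 4
  pos 11: leaf 'A' → count = 5
  pos 13: leaf 'Q' → count = 6
  pos 18: leaf 'X' → count = 7
  pos 20: leaf 'R' → count = 8
  pos 23: leaf 'W' → count = 9
  pos 27: leaf 'G' → count = 10
Total leaves: 10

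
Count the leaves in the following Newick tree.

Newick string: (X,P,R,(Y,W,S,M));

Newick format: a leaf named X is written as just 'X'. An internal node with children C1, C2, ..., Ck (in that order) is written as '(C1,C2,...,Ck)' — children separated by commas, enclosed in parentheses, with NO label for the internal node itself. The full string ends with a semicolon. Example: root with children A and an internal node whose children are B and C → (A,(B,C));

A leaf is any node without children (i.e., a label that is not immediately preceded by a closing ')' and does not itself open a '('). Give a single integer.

Answer: 7

Derivation:
Newick: (X,P,R,(Y,W,S,M));
Scan left-to-right; a leaf is any maximal label run not followed by '(':
  pos 1: leaf 'X' → count = 1
  pos 3: leaf 'P' → count = 2
  pos 5: leaf 'R' → count = 3
  pos 8: leaf 'Y' → count = 4
  pos 10: leaf 'W' → count = 5
  pos 12: leaf 'S' → count = 6
  pos 14: leaf 'M' → count = 7
Total leaves: 7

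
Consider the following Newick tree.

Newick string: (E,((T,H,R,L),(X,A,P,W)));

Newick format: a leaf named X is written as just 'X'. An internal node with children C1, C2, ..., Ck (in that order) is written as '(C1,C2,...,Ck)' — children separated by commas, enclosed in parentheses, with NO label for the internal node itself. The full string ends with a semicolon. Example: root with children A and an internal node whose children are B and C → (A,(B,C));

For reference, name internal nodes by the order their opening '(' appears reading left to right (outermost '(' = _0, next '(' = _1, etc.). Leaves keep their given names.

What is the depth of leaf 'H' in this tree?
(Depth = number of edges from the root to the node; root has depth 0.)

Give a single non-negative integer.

Answer: 3

Derivation:
Newick: (E,((T,H,R,L),(X,A,P,W)));
Naming internals by '(' encounter order: outermost '(' = _0, next = _1, ...
Query node: H
Path from root: _0 -> _1 -> _2 -> H
Depth of H: 3 (number of edges from root)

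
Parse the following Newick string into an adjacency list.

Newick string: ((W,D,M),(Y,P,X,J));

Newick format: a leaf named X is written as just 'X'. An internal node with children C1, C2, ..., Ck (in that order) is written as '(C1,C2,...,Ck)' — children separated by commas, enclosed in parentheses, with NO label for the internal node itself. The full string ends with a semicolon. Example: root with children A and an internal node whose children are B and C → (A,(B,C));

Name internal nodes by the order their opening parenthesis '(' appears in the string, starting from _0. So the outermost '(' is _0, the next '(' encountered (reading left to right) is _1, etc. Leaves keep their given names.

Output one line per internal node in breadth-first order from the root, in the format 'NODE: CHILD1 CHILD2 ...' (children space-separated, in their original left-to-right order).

Input: ((W,D,M),(Y,P,X,J));
Scanning left-to-right, naming '(' by encounter order:
  pos 0: '(' -> open internal node _0 (depth 1)
  pos 1: '(' -> open internal node _1 (depth 2)
  pos 7: ')' -> close internal node _1 (now at depth 1)
  pos 9: '(' -> open internal node _2 (depth 2)
  pos 17: ')' -> close internal node _2 (now at depth 1)
  pos 18: ')' -> close internal node _0 (now at depth 0)
Total internal nodes: 3
BFS adjacency from root:
  _0: _1 _2
  _1: W D M
  _2: Y P X J

Answer: _0: _1 _2
_1: W D M
_2: Y P X J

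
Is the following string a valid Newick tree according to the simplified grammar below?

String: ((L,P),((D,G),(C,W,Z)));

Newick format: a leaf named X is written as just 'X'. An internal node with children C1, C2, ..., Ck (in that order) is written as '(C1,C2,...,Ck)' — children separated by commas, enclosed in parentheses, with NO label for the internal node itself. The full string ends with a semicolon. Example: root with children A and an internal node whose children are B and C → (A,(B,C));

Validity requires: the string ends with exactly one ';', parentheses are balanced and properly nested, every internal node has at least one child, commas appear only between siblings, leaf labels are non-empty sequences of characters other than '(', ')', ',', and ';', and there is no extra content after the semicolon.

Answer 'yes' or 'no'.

Input: ((L,P),((D,G),(C,W,Z)));
Paren balance: 5 '(' vs 5 ')' OK
Ends with single ';': True
Full parse: OK
Valid: True

Answer: yes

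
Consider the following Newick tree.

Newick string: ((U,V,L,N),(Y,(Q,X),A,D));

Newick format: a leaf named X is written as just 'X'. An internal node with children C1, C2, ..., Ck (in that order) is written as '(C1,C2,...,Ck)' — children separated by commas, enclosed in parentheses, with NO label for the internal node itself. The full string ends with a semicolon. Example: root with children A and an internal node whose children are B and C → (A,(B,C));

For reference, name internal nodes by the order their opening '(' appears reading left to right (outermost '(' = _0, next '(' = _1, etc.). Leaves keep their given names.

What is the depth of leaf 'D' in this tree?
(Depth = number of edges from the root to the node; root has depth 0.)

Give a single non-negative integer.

Newick: ((U,V,L,N),(Y,(Q,X),A,D));
Naming internals by '(' encounter order: outermost '(' = _0, next = _1, ...
Query node: D
Path from root: _0 -> _2 -> D
Depth of D: 2 (number of edges from root)

Answer: 2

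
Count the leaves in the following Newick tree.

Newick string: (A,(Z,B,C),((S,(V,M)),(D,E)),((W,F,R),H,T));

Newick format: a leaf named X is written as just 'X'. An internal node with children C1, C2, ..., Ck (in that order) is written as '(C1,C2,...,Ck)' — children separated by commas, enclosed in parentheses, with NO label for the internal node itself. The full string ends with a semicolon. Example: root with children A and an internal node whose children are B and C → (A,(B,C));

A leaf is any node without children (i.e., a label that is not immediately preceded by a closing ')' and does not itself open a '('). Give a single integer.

Answer: 14

Derivation:
Newick: (A,(Z,B,C),((S,(V,M)),(D,E)),((W,F,R),H,T));
Scan left-to-right; a leaf is any maximal label run not followed by '(':
  pos 1: leaf 'A' → count = 1
  pos 4: leaf 'Z' → count = 2
  pos 6: leaf 'B' → count = 3
  pos 8: leaf 'C' → count = 4
  pos 13: leaf 'S' → count = 5
  pos 16: leaf 'V' → count = 6
  pos 18: leaf 'M' → count = 7
  pos 23: leaf 'D' → count = 8
  pos 25: leaf 'E' → count = 9
  pos 31: leaf 'W' → count = 10
  pos 33: leaf 'F' → count = 11
  pos 35: leaf 'R' → count = 12
  pos 38: leaf 'H' → count = 13
  pos 40: leaf 'T' → count = 14
Total leaves: 14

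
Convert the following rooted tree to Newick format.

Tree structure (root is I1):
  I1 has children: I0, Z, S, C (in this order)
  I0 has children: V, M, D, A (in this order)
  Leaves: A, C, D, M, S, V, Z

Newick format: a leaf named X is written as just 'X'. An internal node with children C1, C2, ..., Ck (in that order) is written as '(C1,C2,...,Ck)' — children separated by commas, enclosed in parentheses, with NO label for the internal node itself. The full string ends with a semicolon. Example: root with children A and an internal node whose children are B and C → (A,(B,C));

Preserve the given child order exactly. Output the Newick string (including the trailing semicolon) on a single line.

internal I1 with children ['I0', 'Z', 'S', 'C']
  internal I0 with children ['V', 'M', 'D', 'A']
    leaf 'V' → 'V'
    leaf 'M' → 'M'
    leaf 'D' → 'D'
    leaf 'A' → 'A'
  → '(V,M,D,A)'
  leaf 'Z' → 'Z'
  leaf 'S' → 'S'
  leaf 'C' → 'C'
→ '((V,M,D,A),Z,S,C)'
Final: ((V,M,D,A),Z,S,C);

Answer: ((V,M,D,A),Z,S,C);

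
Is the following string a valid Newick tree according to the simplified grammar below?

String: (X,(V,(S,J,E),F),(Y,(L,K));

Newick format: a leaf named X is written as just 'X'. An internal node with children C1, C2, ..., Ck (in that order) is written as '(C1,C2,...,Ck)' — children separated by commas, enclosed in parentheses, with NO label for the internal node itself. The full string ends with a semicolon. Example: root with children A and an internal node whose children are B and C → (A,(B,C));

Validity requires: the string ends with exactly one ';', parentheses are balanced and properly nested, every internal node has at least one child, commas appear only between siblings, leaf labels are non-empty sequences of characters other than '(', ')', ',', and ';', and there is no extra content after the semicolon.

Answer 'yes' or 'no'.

Input: (X,(V,(S,J,E),F),(Y,(L,K));
Paren balance: 5 '(' vs 4 ')' MISMATCH
Ends with single ';': True
Full parse: FAILS (expected , or ) at pos 26)
Valid: False

Answer: no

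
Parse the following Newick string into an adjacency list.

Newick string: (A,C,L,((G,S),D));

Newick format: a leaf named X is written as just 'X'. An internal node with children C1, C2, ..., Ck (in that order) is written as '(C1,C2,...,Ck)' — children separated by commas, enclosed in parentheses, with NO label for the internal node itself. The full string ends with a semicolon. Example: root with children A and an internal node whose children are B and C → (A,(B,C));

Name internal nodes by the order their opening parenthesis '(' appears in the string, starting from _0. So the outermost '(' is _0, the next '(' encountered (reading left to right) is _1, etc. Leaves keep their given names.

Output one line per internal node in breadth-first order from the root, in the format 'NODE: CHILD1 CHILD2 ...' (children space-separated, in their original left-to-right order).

Input: (A,C,L,((G,S),D));
Scanning left-to-right, naming '(' by encounter order:
  pos 0: '(' -> open internal node _0 (depth 1)
  pos 7: '(' -> open internal node _1 (depth 2)
  pos 8: '(' -> open internal node _2 (depth 3)
  pos 12: ')' -> close internal node _2 (now at depth 2)
  pos 15: ')' -> close internal node _1 (now at depth 1)
  pos 16: ')' -> close internal node _0 (now at depth 0)
Total internal nodes: 3
BFS adjacency from root:
  _0: A C L _1
  _1: _2 D
  _2: G S

Answer: _0: A C L _1
_1: _2 D
_2: G S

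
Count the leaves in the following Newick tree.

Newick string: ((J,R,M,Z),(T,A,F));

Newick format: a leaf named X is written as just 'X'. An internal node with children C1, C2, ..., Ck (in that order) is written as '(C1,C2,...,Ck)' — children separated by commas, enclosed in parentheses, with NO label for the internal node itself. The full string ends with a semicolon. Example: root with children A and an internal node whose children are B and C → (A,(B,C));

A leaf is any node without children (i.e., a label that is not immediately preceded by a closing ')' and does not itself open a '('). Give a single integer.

Answer: 7

Derivation:
Newick: ((J,R,M,Z),(T,A,F));
Scan left-to-right; a leaf is any maximal label run not followed by '(':
  pos 2: leaf 'J' → count = 1
  pos 4: leaf 'R' → count = 2
  pos 6: leaf 'M' → count = 3
  pos 8: leaf 'Z' → count = 4
  pos 12: leaf 'T' → count = 5
  pos 14: leaf 'A' → count = 6
  pos 16: leaf 'F' → count = 7
Total leaves: 7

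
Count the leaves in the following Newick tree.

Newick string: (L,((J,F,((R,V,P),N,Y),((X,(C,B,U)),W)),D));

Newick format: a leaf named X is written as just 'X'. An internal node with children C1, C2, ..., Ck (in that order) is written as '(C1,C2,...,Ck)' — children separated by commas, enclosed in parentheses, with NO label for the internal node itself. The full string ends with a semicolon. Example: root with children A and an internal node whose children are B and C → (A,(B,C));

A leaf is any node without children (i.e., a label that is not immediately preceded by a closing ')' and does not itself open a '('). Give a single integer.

Answer: 14

Derivation:
Newick: (L,((J,F,((R,V,P),N,Y),((X,(C,B,U)),W)),D));
Scan left-to-right; a leaf is any maximal label run not followed by '(':
  pos 1: leaf 'L' → count = 1
  pos 5: leaf 'J' → count = 2
  pos 7: leaf 'F' → count = 3
  pos 11: leaf 'R' → count = 4
  pos 13: leaf 'V' → count = 5
  pos 15: leaf 'P' → count = 6
  pos 18: leaf 'N' → count = 7
  pos 20: leaf 'Y' → count = 8
  pos 25: leaf 'X' → count = 9
  pos 28: leaf 'C' → count = 10
  pos 30: leaf 'B' → count = 11
  pos 32: leaf 'U' → count = 12
  pos 36: leaf 'W' → count = 13
  pos 40: leaf 'D' → count = 14
Total leaves: 14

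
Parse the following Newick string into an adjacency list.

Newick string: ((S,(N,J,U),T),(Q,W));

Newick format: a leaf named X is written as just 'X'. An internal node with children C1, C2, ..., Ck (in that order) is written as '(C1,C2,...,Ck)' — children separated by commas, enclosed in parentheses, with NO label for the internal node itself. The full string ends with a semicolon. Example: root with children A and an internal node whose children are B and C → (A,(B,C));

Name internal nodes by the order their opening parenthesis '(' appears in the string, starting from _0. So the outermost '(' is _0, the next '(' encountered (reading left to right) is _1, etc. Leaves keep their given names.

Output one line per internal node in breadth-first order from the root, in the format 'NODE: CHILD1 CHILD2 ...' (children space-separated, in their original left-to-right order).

Input: ((S,(N,J,U),T),(Q,W));
Scanning left-to-right, naming '(' by encounter order:
  pos 0: '(' -> open internal node _0 (depth 1)
  pos 1: '(' -> open internal node _1 (depth 2)
  pos 4: '(' -> open internal node _2 (depth 3)
  pos 10: ')' -> close internal node _2 (now at depth 2)
  pos 13: ')' -> close internal node _1 (now at depth 1)
  pos 15: '(' -> open internal node _3 (depth 2)
  pos 19: ')' -> close internal node _3 (now at depth 1)
  pos 20: ')' -> close internal node _0 (now at depth 0)
Total internal nodes: 4
BFS adjacency from root:
  _0: _1 _3
  _1: S _2 T
  _3: Q W
  _2: N J U

Answer: _0: _1 _3
_1: S _2 T
_3: Q W
_2: N J U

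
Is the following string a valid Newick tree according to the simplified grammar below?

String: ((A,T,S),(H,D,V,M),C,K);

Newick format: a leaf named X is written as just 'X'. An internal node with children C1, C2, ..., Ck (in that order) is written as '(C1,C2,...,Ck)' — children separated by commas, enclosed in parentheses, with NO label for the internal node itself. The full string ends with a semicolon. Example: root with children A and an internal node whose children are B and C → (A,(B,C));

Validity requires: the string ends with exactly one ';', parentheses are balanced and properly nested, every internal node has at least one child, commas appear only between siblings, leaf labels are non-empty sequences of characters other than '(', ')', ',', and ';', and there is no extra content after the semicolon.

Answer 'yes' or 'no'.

Input: ((A,T,S),(H,D,V,M),C,K);
Paren balance: 3 '(' vs 3 ')' OK
Ends with single ';': True
Full parse: OK
Valid: True

Answer: yes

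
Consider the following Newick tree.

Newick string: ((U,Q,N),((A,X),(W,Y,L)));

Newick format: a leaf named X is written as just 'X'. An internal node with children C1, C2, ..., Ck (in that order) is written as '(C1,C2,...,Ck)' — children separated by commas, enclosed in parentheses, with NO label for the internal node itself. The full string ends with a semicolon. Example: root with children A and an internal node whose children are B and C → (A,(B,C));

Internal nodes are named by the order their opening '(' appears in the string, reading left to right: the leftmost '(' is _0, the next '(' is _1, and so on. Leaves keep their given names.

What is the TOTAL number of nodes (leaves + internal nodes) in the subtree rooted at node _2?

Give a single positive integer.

Answer: 8

Derivation:
Newick: ((U,Q,N),((A,X),(W,Y,L)));
Locate _2: it is the '(' at position 9 (the 3rd '(' reading left to right).
Query: subtree rooted at _2
_2: subtree_size = 1 + 7
  _3: subtree_size = 1 + 2
    A: subtree_size = 1 + 0
    X: subtree_size = 1 + 0
  _4: subtree_size = 1 + 3
    W: subtree_size = 1 + 0
    Y: subtree_size = 1 + 0
    L: subtree_size = 1 + 0
Total subtree size of _2: 8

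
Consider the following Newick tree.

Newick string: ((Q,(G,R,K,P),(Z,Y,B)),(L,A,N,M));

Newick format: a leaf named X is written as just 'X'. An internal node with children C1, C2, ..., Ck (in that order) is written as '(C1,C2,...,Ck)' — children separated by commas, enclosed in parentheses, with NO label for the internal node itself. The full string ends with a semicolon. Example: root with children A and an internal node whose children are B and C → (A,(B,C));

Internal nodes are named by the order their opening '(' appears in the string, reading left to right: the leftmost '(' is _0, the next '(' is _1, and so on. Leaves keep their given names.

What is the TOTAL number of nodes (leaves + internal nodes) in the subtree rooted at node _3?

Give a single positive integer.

Newick: ((Q,(G,R,K,P),(Z,Y,B)),(L,A,N,M));
Locate _3: it is the '(' at position 14 (the 4th '(' reading left to right).
Query: subtree rooted at _3
_3: subtree_size = 1 + 3
  Z: subtree_size = 1 + 0
  Y: subtree_size = 1 + 0
  B: subtree_size = 1 + 0
Total subtree size of _3: 4

Answer: 4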